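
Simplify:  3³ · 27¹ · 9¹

3^8

3³ = 3^3; 27¹ = 3^3; 9¹ = 3^2
Combine exponents: 3^8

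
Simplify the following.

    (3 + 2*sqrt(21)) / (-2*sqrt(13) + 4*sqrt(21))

(3*sqrt(13) + 6*sqrt(21) + 2*sqrt(273) + 84)/142

Multiply numerator and denominator by 2*sqrt(13) + 4*sqrt(21).
Denominator becomes 284; numerator becomes 6*sqrt(13) + 12*sqrt(21) + 4*sqrt(273) + 168.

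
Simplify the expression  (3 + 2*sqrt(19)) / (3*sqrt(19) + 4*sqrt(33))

(-114 - 9*sqrt(19) + 12*sqrt(33) + 8*sqrt(627))/357

Multiply numerator and denominator by -4*sqrt(33) + 3*sqrt(19).
Denominator becomes -357; numerator becomes -8*sqrt(627) - 12*sqrt(33) + 9*sqrt(19) + 114.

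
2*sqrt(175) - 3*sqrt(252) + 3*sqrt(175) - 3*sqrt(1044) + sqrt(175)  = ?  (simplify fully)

2*sqrt(175) = 10*sqrt(7); 3*sqrt(252) = 18*sqrt(7); 3*sqrt(175) = 15*sqrt(7); 3*sqrt(1044) = 18*sqrt(29); sqrt(175) = 5*sqrt(7)

-18*sqrt(29) + 12*sqrt(7)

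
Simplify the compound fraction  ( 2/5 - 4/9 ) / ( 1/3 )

Numerator: 2/5 - 4/9 = -2/45
Denominator: 1/3 = 1/3
Divide: (-2/45) · (3) = -2/15

-2/15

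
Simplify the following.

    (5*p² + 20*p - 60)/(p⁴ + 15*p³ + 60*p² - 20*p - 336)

Factor: 5*p² + 20*p - 60 = 5·(p + 6)·(p - 2);  p⁴ + 15*p³ + 60*p² - 20*p - 336 = (p + 6)·(p + 4)·(p + 7)·(p - 2)
Cancel the common factors (p - 2), (p + 6).

5/(p² + 11*p + 28)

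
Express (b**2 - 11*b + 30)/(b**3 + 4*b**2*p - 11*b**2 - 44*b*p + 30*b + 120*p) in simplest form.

1/(b + 4*p)

Factor: b**2 - 11*b + 30 = (b - 6)*(b - 5);  b**3 + 4*b**2*p - 11*b**2 - 44*b*p + 30*b + 120*p = (b - 5)*(b - 6)*(b + 4*p)
Cancel the common factors (b - 6), (b - 5).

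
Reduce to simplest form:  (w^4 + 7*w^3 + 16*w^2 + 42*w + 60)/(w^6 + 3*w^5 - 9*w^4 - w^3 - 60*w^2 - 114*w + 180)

Factor: w^4 + 7*w^3 + 16*w^2 + 42*w + 60 = (w^2 + 6)*(w + 5)*(w + 2);  w^6 + 3*w^5 - 9*w^4 - w^3 - 60*w^2 - 114*w + 180 = (w + 5)*(w + 2)*(w^2 + 6)*(w - 1)*(w - 3)
Cancel the common factors (w^2 + 6), (w + 5), (w + 2).

1/(w^2 - 4*w + 3)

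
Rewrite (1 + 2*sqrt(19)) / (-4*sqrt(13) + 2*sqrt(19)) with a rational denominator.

(-4*sqrt(247) - 38 - 2*sqrt(13) - sqrt(19))/66

Multiply numerator and denominator by 2*sqrt(19) + 4*sqrt(13).
Denominator becomes -132; numerator becomes 2*sqrt(19) + 4*sqrt(13) + 76 + 8*sqrt(247).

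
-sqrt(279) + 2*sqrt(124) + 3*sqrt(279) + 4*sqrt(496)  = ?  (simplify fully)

sqrt(279) = 3*sqrt(31); 2*sqrt(124) = 4*sqrt(31); 3*sqrt(279) = 9*sqrt(31); 4*sqrt(496) = 16*sqrt(31)
Combine: (-3 + 4 + 9 + 16)·sqrt(31) = 26*sqrt(31)

26*sqrt(31)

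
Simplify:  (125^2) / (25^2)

5^2

125^2 = 5^6; 25^2 = 5^4
Combine exponents: 5^2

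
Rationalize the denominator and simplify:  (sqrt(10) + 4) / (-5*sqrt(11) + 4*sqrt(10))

(-20*sqrt(11) - 5*sqrt(110) - 16*sqrt(10) - 40)/115

Multiply numerator and denominator by 4*sqrt(10) + 5*sqrt(11).
Denominator becomes -115; numerator becomes 40 + 16*sqrt(10) + 5*sqrt(110) + 20*sqrt(11).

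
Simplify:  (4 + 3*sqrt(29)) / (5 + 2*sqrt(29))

(-sqrt(29) + 22)/13

Multiply numerator and denominator by -2*sqrt(29) + 5.
Denominator becomes -91; numerator becomes -154 + 7*sqrt(29).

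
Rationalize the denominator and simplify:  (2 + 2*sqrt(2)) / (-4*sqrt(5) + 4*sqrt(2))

(-sqrt(10) - sqrt(5) - 2 - sqrt(2))/6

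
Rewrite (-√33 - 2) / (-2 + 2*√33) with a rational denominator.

(-35 - 3*√33)/64

Multiply numerator and denominator by -2*√33 - 2.
Denominator becomes -128; numerator becomes 6*√33 + 70.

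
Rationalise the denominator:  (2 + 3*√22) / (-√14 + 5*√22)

Multiply numerator and denominator by √14 + 5*√22.
Denominator becomes 536; numerator becomes 2*√14 + 10*√22 + 6*√77 + 330.

(√14 + 5*√22 + 3*√77 + 165)/268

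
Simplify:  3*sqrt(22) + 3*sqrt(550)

18*sqrt(22)

3*sqrt(22) = 3*sqrt(22); 3*sqrt(550) = 15*sqrt(22)
Combine: (3 + 15)·sqrt(22) = 18*sqrt(22)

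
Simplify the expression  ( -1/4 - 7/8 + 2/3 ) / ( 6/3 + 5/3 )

-1/8

Numerator: -1/4 - 7/8 + 2/3 = -11/24
Denominator: 6/3 + 5/3 = 11/3
Divide: (-11/24) · (3/11) = -1/8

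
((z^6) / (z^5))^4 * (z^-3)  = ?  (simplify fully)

z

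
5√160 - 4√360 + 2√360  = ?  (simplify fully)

8*√10

5√160 = 20*√10; 4√360 = 24*√10; 2√360 = 12*√10
Combine: (20 - 24 + 12)·√10 = 8*√10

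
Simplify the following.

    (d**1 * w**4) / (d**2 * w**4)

Quotient: (d**-1)

1/d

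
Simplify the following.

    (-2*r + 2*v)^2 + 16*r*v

Expand the square and combine the 16*r*v term.

4*(r + v)^2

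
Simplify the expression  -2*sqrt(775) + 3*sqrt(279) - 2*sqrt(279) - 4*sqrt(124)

2*sqrt(775) = 10*sqrt(31); 3*sqrt(279) = 9*sqrt(31); 2*sqrt(279) = 6*sqrt(31); 4*sqrt(124) = 8*sqrt(31)
Combine: (-10 + 9 - 6 - 8)·sqrt(31) = -15*sqrt(31)

-15*sqrt(31)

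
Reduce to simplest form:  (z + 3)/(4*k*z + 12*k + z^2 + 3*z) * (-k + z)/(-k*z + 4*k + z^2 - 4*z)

1/(4*k*z - 16*k + z^2 - 4*z)

Factor: 4*k*z + 12*k + z^2 + 3*z = (z + 3)*(4*k + z);  -k*z + 4*k + z^2 - 4*z = (-k + z)*(z - 4)
Cancel the common factors (z + 3), (-k + z).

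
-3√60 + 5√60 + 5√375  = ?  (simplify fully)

3√60 = 6*√15; 5√60 = 10*√15; 5√375 = 25*√15
Combine: (-6 + 10 + 25)·√15 = 29*√15

29*√15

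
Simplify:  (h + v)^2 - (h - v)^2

Write as f(h,v) - f(h,-v) and expand.

4*h*v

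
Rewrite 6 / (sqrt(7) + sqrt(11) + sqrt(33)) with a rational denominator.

(-132*sqrt(21) - 90*sqrt(33) + 174*sqrt(11) + 222*sqrt(7))/83

Group as (sqrt(7) + sqrt(33)) + sqrt(11); multiply by (sqrt(7) + sqrt(33)) - sqrt(11), then rationalise the remaining surd.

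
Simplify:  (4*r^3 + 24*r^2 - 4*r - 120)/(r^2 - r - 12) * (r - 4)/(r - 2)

Factor: 4*r^3 + 24*r^2 - 4*r - 120 = 4*(r - 2)*(r + 3)*(r + 5);  r^2 - r - 12 = (r - 4)*(r + 3)
Cancel the common factors (r - 4), (r + 3), (r - 2).

4*r + 20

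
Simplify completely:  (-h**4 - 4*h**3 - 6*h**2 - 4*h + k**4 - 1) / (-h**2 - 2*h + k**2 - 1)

h**2 + 2*h + k**2 + 1

Factor k**4 - (h + 1)**4 and cancel (k**2 - (h + 1)**2).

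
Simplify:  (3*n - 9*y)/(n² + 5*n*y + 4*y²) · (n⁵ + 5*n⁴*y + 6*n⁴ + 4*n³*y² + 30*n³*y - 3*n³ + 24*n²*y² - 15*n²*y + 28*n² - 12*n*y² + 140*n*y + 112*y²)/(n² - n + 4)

3*n² - 9*n*y + 21*n - 63*y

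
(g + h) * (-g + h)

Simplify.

-g^2 + h^2

Pair the conjugate factors: (h+g)(h-g) = -g^2 + h^2.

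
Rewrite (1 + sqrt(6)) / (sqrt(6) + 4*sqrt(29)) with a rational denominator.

Multiply numerator and denominator by -4*sqrt(29) + sqrt(6).
Denominator becomes -458; numerator becomes -4*sqrt(174) - 4*sqrt(29) + sqrt(6) + 6.

(-6 - sqrt(6) + 4*sqrt(29) + 4*sqrt(174))/458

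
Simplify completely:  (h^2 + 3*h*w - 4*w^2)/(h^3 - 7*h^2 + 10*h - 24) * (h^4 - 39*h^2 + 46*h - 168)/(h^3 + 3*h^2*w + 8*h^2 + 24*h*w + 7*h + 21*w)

(h^2 + 3*h*w - 4*w^2)/(h^2 + 3*h*w + h + 3*w)

Factor: h^2 + 3*h*w - 4*w^2 = (h + 4*w)*(h - w);  h^3 - 7*h^2 + 10*h - 24 = (h - 6)*(h^2 - h + 4);  h^4 - 39*h^2 + 46*h - 168 = (h^2 - h + 4)*(h + 7)*(h - 6);  h^3 + 3*h^2*w + 8*h^2 + 24*h*w + 7*h + 21*w = (h + 7)*(h + 1)*(h + 3*w)
Cancel the common factors (h^2 - h + 4), (h - 6), (h + 7).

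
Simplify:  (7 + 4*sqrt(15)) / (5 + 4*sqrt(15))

Multiply numerator and denominator by -4*sqrt(15) + 5.
Denominator becomes -215; numerator becomes -205 - 8*sqrt(15).

(8*sqrt(15) + 205)/215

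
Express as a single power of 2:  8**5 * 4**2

8**5 = 2**15; 4**2 = 2**4
Combine exponents: 2**19

2**19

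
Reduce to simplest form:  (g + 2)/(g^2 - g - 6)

1/(g - 3)

Factor: g^2 - g - 6 = (g + 2)*(g - 3)
Cancel the common factor (g + 2).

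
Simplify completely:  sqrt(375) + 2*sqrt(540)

17*sqrt(15)

sqrt(375) = 5*sqrt(15); 2*sqrt(540) = 12*sqrt(15)
Combine: (5 + 12)·sqrt(15) = 17*sqrt(15)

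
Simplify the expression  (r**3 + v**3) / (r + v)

r**3 + v**3 = (r + v)(r**2 - r*v + v**2).

r**2 - r*v + v**2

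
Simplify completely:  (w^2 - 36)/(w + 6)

w - 6

Factor: w^2 - 36 = (w + 6)*(w - 6)
Cancel the common factor (w + 6).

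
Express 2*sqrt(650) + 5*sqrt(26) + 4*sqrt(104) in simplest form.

2*sqrt(650) = 10*sqrt(26); 5*sqrt(26) = 5*sqrt(26); 4*sqrt(104) = 8*sqrt(26)
Combine: (10 + 5 + 8)·sqrt(26) = 23*sqrt(26)

23*sqrt(26)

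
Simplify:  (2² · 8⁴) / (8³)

2^5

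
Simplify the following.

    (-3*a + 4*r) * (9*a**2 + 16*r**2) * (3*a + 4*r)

-81*a**4 + 256*r**4

Pair the conjugate factors: ((4*r)+(3*a))((4*r)-(3*a)) = -9*a**2 + 16*r**2, then repeat with the next factor.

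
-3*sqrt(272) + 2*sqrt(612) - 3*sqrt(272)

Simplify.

3*sqrt(272) = 12*sqrt(17); 2*sqrt(612) = 12*sqrt(17); 3*sqrt(272) = 12*sqrt(17)
Combine: (-12 + 12 - 12)·sqrt(17) = -12*sqrt(17)

-12*sqrt(17)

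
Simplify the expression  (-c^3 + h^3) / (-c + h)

Apply the difference-of-cubes factorisation and cancel (-c + h).

c^2 + c*h + h^2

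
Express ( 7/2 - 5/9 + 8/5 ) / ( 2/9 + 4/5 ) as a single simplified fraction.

409/92

Numerator: 7/2 - 5/9 + 8/5 = 409/90
Denominator: 2/9 + 4/5 = 46/45
Divide: (409/90) · (45/46) = 409/92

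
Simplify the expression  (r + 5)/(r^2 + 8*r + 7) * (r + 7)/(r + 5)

Factor: r^2 + 8*r + 7 = (r + 1)*(r + 7)
Cancel the common factors (r + 7), (r + 5).

1/(r + 1)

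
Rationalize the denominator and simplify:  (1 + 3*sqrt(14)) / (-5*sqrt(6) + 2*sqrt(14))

Multiply numerator and denominator by 2*sqrt(14) + 5*sqrt(6).
Denominator becomes -94; numerator becomes 2*sqrt(14) + 5*sqrt(6) + 84 + 30*sqrt(21).

(-30*sqrt(21) - 84 - 5*sqrt(6) - 2*sqrt(14))/94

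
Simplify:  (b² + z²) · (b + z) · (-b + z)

-b⁴ + z⁴

Pair the conjugate factors: (z+b)(z-b) = -b² + z², then repeat with the next factor.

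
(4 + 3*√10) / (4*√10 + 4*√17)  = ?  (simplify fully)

(-30 - 4*√10 + 4*√17 + 3*√170)/28

Multiply numerator and denominator by -4*√17 + 4*√10.
Denominator becomes -112; numerator becomes -12*√170 - 16*√17 + 16*√10 + 120.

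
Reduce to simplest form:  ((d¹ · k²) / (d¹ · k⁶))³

k^(-12)

Inside the bracket: (k^-4)
Raise to the power 3: (k^-12)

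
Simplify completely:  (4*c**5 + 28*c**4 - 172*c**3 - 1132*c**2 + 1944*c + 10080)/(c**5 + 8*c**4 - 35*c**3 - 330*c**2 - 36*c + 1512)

Factor: 4*c**5 + 28*c**4 - 172*c**3 - 1132*c**2 + 1944*c + 10080 = 4*(c - 5)*(c + 3)*(c + 7)*(c + 6)*(c - 4);  c**5 + 8*c**4 - 35*c**3 - 330*c**2 - 36*c + 1512 = (c + 3)*(c + 6)*(c - 2)*(c - 6)*(c + 7)
Cancel the common factors (c + 6), (c + 7), (c + 3).

(4*c**2 - 36*c + 80)/(c**2 - 8*c + 12)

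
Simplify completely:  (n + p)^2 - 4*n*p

(n - p)^2

Expanding gives n^2 - 2*n*p + p^2, a perfect square.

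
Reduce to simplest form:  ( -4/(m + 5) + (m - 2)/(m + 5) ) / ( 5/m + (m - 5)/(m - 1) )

Numerator: -4/(m + 5) + (m - 2)/(m + 5) = (m - 6)/(m + 5)
Denominator: 5/m + (m - 5)/(m - 1) = (m² - 5)/(m² - m)
Divide: ((m - 6)/(m + 5)) · ((m² - m)/(m² - 5)) = (m³ - 7*m² + 6*m)/(m³ + 5*m² - 5*m - 25)

(m³ - 7*m² + 6*m)/(m³ + 5*m² - 5*m - 25)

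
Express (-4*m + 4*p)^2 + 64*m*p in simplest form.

16*(m + p)^2

Expanding gives 16*m^2 + 32*m*p + 16*p^2, a perfect square.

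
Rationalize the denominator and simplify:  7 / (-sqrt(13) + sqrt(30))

Multiply numerator and denominator by sqrt(13) + sqrt(30).
Denominator becomes 17; numerator becomes 7*sqrt(13) + 7*sqrt(30).

(7*sqrt(13) + 7*sqrt(30))/17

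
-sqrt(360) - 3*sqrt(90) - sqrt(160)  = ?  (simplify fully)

-19*sqrt(10)

sqrt(360) = 6*sqrt(10); 3*sqrt(90) = 9*sqrt(10); sqrt(160) = 4*sqrt(10)
Combine: (-6 - 9 - 4)·sqrt(10) = -19*sqrt(10)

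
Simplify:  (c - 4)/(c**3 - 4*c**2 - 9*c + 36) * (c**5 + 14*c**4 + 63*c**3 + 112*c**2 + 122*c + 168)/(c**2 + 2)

(c**2 + 11*c + 28)/(c - 3)

Factor: c**3 - 4*c**2 - 9*c + 36 = (c - 4)*(c + 3)*(c - 3);  c**5 + 14*c**4 + 63*c**3 + 112*c**2 + 122*c + 168 = (c**2 + 2)*(c + 4)*(c + 7)*(c + 3)
Cancel the common factors (c**2 + 2), (c + 3), (c - 4).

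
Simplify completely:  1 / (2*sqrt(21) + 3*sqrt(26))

Multiply numerator and denominator by -2*sqrt(21) + 3*sqrt(26).
Denominator becomes 150; numerator becomes -2*sqrt(21) + 3*sqrt(26).

(-2*sqrt(21) + 3*sqrt(26))/150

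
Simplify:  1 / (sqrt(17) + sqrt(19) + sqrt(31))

Group as (sqrt(17) + sqrt(19)) + sqrt(31); multiply by (sqrt(17) + sqrt(19)) - sqrt(31), then rationalise the remaining surd.

(-2*sqrt(10013) + 5*sqrt(31) + 29*sqrt(19) + 33*sqrt(17))/1267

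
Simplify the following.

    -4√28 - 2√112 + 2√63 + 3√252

8*√7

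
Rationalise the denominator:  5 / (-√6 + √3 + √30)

Group as (√3 + √30) - √6; multiply by (√3 + √30) + √6, then rationalise the remaining surd.

(-55*√3 - 20*√15 + 45*√6 + 35*√30)/123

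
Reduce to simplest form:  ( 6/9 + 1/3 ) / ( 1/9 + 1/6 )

Numerator: 6/9 + 1/3 = 1
Denominator: 1/9 + 1/6 = 5/18
Divide: (1) · (18/5) = 18/5

18/5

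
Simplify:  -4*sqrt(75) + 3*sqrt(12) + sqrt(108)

4*sqrt(75) = 20*sqrt(3); 3*sqrt(12) = 6*sqrt(3); sqrt(108) = 6*sqrt(3)
Combine: (-20 + 6 + 6)·sqrt(3) = -8*sqrt(3)

-8*sqrt(3)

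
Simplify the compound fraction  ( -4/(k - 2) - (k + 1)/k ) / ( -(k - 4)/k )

Numerator: -4/(k - 2) - (k + 1)/k = (-k^2 - 3*k + 2)/(k^2 - 2*k)
Denominator: -(k - 4)/k = (-k + 4)/k
Divide: ((-k^2 - 3*k + 2)/(k^2 - 2*k)) · (k/(-k + 4)) = (k^2 + 3*k - 2)/(k^2 - 6*k + 8)

(k^2 + 3*k - 2)/(k^2 - 6*k + 8)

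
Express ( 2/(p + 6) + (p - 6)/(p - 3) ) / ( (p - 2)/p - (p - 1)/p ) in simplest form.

(-p^3 - 2*p^2 + 42*p)/(p^2 + 3*p - 18)

Numerator: 2/(p + 6) + (p - 6)/(p - 3) = (p^2 + 2*p - 42)/(p^2 + 3*p - 18)
Denominator: (p - 2)/p - (p - 1)/p = -1/p
Divide: ((p^2 + 2*p - 42)/(p^2 + 3*p - 18)) · (-p) = (-p^3 - 2*p^2 + 42*p)/(p^2 + 3*p - 18)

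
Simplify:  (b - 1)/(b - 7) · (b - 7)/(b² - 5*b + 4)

1/(b - 4)

Factor: b² - 5*b + 4 = (b - 1)·(b - 4)
Cancel the common factors (b - 7), (b - 1).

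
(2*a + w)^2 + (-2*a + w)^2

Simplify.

Only the even-power cross terms survive.

8*a^2 + 2*w^2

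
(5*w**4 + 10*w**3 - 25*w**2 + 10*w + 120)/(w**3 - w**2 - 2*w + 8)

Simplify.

5*w + 15

Factor: 5*w**4 + 10*w**3 - 25*w**2 + 10*w + 120 = 5*(w + 3)*(w**2 - 3*w + 4)*(w + 2);  w**3 - w**2 - 2*w + 8 = (w + 2)*(w**2 - 3*w + 4)
Cancel the common factors (w**2 - 3*w + 4), (w + 2).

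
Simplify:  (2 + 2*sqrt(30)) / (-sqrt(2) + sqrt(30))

(sqrt(2) + sqrt(30) + 2*sqrt(15) + 30)/14

Multiply numerator and denominator by sqrt(2) + sqrt(30).
Denominator becomes 28; numerator becomes 2*sqrt(2) + 2*sqrt(30) + 4*sqrt(15) + 60.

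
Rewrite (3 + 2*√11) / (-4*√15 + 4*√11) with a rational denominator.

Multiply numerator and denominator by 4*√11 + 4*√15.
Denominator becomes -64; numerator becomes 12*√11 + 12*√15 + 88 + 8*√165.

(-2*√165 - 22 - 3*√15 - 3*√11)/16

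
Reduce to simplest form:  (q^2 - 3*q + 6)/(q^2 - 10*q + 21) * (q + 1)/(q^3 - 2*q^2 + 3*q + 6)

Factor: q^2 - 10*q + 21 = (q - 3)*(q - 7);  q^3 - 2*q^2 + 3*q + 6 = (q^2 - 3*q + 6)*(q + 1)
Cancel the common factors (q^2 - 3*q + 6), (q + 1).

1/(q^2 - 10*q + 21)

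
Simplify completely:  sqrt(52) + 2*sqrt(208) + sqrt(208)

14*sqrt(13)

sqrt(52) = 2*sqrt(13); 2*sqrt(208) = 8*sqrt(13); sqrt(208) = 4*sqrt(13)
Combine: (2 + 8 + 4)·sqrt(13) = 14*sqrt(13)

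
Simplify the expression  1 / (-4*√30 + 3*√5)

(-4*√30 - 3*√5)/435

Multiply numerator and denominator by 3*√5 + 4*√30.
Denominator becomes -435; numerator becomes 3*√5 + 4*√30.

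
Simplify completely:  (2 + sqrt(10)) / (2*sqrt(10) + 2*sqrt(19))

(-10 - 2*sqrt(10) + 2*sqrt(19) + sqrt(190))/18

Multiply numerator and denominator by -2*sqrt(19) + 2*sqrt(10).
Denominator becomes -36; numerator becomes -2*sqrt(190) - 4*sqrt(19) + 4*sqrt(10) + 20.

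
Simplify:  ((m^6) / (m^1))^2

Inside the bracket: m^5
Raise to the power 2: m^10

m^10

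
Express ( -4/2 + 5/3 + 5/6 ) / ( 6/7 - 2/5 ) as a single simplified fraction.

Numerator: -4/2 + 5/3 + 5/6 = 1/2
Denominator: 6/7 - 2/5 = 16/35
Divide: (1/2) · (35/16) = 35/32

35/32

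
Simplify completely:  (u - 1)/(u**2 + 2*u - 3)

Factor: u**2 + 2*u - 3 = (u + 3)*(u - 1)
Cancel the common factor (u - 1).

1/(u + 3)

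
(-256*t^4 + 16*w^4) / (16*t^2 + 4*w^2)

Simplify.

-16*t^2 + 4*w^2

Factor (2*w)^4 - (4*t)^4 and cancel (16*t^2 + 4*w^2).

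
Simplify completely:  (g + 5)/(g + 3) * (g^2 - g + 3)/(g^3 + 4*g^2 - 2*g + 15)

Factor: g^3 + 4*g^2 - 2*g + 15 = (g + 5)*(g^2 - g + 3)
Cancel the common factors (g^2 - g + 3), (g + 5).

1/(g + 3)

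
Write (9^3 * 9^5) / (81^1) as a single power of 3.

3^12

9^3 = 3^6; 9^5 = 3^10; 81^1 = 3^4
Combine exponents: 3^12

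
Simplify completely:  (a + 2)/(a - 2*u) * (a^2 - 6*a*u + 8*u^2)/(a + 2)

a - 4*u

Factor: a^2 - 6*a*u + 8*u^2 = (a - 4*u)*(a - 2*u)
Cancel the common factors (a + 2), (a - 2*u).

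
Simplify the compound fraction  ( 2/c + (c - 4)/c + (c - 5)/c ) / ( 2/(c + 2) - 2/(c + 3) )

(2*c^3 + 3*c^2 - 23*c - 42)/(2*c)

Numerator: 2/c + (c - 4)/c + (c - 5)/c = (2*c - 7)/c
Denominator: 2/(c + 2) - 2/(c + 3) = 2/(c^2 + 5*c + 6)
Divide: ((2*c - 7)/c) · (c^2/2 + 5*c/2 + 3) = (2*c^3 + 3*c^2 - 23*c - 42)/(2*c)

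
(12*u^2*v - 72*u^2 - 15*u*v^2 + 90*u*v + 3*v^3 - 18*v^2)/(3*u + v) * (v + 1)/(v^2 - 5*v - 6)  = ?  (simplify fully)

(12*u^2 - 15*u*v + 3*v^2)/(3*u + v)

Factor: 12*u^2*v - 72*u^2 - 15*u*v^2 + 90*u*v + 3*v^3 - 18*v^2 = 3*(-u + v)*(v - 6)*(-4*u + v);  v^2 - 5*v - 6 = (v - 6)*(v + 1)
Cancel the common factors (v + 1), (v - 6).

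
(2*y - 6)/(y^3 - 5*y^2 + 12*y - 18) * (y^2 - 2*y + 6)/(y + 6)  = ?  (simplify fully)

2/(y + 6)

Factor: 2*y - 6 = 2*(y - 3);  y^3 - 5*y^2 + 12*y - 18 = (y - 3)*(y^2 - 2*y + 6)
Cancel the common factors (y^2 - 2*y + 6), (y - 3).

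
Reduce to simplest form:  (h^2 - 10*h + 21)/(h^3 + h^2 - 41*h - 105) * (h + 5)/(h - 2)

Factor: h^2 - 10*h + 21 = (h - 7)*(h - 3);  h^3 + h^2 - 41*h - 105 = (h + 3)*(h + 5)*(h - 7)
Cancel the common factors (h + 5), (h - 7).

(h - 3)/(h^2 + h - 6)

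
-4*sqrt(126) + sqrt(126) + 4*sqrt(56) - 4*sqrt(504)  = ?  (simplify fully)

4*sqrt(126) = 12*sqrt(14); sqrt(126) = 3*sqrt(14); 4*sqrt(56) = 8*sqrt(14); 4*sqrt(504) = 24*sqrt(14)
Combine: (-12 + 3 + 8 - 24)·sqrt(14) = -25*sqrt(14)

-25*sqrt(14)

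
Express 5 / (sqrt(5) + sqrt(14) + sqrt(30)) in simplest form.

(-100*sqrt(21) - 55*sqrt(30) + 105*sqrt(14) + 195*sqrt(5))/159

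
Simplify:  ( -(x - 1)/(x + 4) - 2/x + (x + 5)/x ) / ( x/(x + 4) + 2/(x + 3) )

(8*x² + 36*x + 36)/(x³ + 5*x² + 8*x)

Numerator: -(x - 1)/(x + 4) - 2/x + (x + 5)/x = (8*x + 12)/(x² + 4*x)
Denominator: x/(x + 4) + 2/(x + 3) = (x² + 5*x + 8)/(x² + 7*x + 12)
Divide: ((8*x + 12)/(x² + 4*x)) · ((x² + 7*x + 12)/(x² + 5*x + 8)) = (8*x² + 36*x + 36)/(x³ + 5*x² + 8*x)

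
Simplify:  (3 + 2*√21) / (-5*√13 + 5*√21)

(3*√13 + 3*√21 + 2*√273 + 42)/40

Multiply numerator and denominator by 5*√13 + 5*√21.
Denominator becomes 200; numerator becomes 15*√13 + 15*√21 + 10*√273 + 210.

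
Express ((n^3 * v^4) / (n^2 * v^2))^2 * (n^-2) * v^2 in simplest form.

v^6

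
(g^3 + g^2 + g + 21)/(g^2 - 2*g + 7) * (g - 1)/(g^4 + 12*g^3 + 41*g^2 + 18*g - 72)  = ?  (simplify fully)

1/(g^2 + 10*g + 24)

Factor: g^3 + g^2 + g + 21 = (g^2 - 2*g + 7)*(g + 3);  g^4 + 12*g^3 + 41*g^2 + 18*g - 72 = (g + 3)*(g - 1)*(g + 6)*(g + 4)
Cancel the common factors (g^2 - 2*g + 7), (g - 1), (g + 3).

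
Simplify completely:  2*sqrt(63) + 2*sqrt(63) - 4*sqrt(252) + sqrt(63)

-9*sqrt(7)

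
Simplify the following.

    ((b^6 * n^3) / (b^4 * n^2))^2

b^4*n^2

Inside the bracket: b^2 * n^1
Raise to the power 2: b^4 * n^2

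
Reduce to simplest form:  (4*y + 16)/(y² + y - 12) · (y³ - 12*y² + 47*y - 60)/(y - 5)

4*y - 16

Factor: 4*y + 16 = 4·(y + 4);  y² + y - 12 = (y - 3)·(y + 4);  y³ - 12*y² + 47*y - 60 = (y - 3)·(y - 5)·(y - 4)
Cancel the common factors (y - 3), (y + 4), (y - 5).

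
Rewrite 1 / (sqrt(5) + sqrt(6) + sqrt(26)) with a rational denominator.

Group as (sqrt(6) + sqrt(26)) + sqrt(5); multiply by (sqrt(6) + sqrt(26)) - sqrt(5), then rationalise the remaining surd.

(-25*sqrt(6) - 27*sqrt(5) + 4*sqrt(195) + 15*sqrt(26))/105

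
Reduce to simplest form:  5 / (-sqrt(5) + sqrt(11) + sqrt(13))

Group as (sqrt(11) + sqrt(13)) - sqrt(5); multiply by (sqrt(11) + sqrt(13)) + sqrt(5), then rationalise the remaining surd.

(-95*sqrt(5) + 15*sqrt(13) + 35*sqrt(11) + 10*sqrt(715))/211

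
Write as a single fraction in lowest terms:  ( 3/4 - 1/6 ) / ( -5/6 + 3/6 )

Numerator: 3/4 - 1/6 = 7/12
Denominator: -5/6 + 3/6 = -1/3
Divide: (7/12) · (-3) = -7/4

-7/4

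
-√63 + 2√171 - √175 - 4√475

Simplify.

-14*√19 - 8*√7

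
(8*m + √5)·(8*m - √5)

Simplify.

Difference of squares with P = 8*m, Q = √5.

64*m² - 5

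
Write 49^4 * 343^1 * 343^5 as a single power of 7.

7^26

49^4 = 7^8; 343^1 = 7^3; 343^5 = 7^15
Combine exponents: 7^26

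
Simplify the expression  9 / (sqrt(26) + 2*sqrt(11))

(-sqrt(26) + 2*sqrt(11))/2

Multiply numerator and denominator by -2*sqrt(11) + sqrt(26).
Denominator becomes -18; numerator becomes -18*sqrt(11) + 9*sqrt(26).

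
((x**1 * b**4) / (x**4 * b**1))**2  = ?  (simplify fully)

Inside the bracket: (x**-3) * b**3
Raise to the power 2: (x**-6) * b**6

b**6/x**6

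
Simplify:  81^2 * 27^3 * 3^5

3^22

81^2 = 3^8; 27^3 = 3^9; 3^5 = 3^5
Combine exponents: 3^22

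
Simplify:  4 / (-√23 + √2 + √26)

(-20*√23 - 4*√26 + 188*√2 + 16*√299)/183

Group as (√2 + √26) - √23; multiply by (√2 + √26) + √23, then rationalise the remaining surd.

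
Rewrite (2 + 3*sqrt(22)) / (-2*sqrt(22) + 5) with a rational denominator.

Multiply numerator and denominator by 5 + 2*sqrt(22).
Denominator becomes -63; numerator becomes 19*sqrt(22) + 142.

(-142 - 19*sqrt(22))/63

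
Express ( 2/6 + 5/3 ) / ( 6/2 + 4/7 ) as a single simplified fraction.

14/25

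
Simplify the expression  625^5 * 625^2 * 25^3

5^34

625^5 = 5^20; 625^2 = 5^8; 25^3 = 5^6
Combine exponents: 5^34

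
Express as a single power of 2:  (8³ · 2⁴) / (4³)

2^7

8³ = 2^9; 2⁴ = 2^4; 4³ = 2^6
Combine exponents: 2^7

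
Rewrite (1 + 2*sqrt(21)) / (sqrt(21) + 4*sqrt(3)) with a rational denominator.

Multiply numerator and denominator by -4*sqrt(3) + sqrt(21).
Denominator becomes -27; numerator becomes -24*sqrt(7) - 4*sqrt(3) + sqrt(21) + 42.

(-42 - sqrt(21) + 4*sqrt(3) + 24*sqrt(7))/27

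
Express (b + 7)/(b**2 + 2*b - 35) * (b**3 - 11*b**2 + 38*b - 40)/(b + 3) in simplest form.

Factor: b**2 + 2*b - 35 = (b - 5)*(b + 7);  b**3 - 11*b**2 + 38*b - 40 = (b - 5)*(b - 2)*(b - 4)
Cancel the common factors (b + 7), (b - 5).

(b**2 - 6*b + 8)/(b + 3)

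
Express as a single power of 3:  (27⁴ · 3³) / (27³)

27⁴ = 3^12; 3³ = 3^3; 27³ = 3^9
Combine exponents: 3^6

3^6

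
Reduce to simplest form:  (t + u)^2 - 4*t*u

(t - u)^2

Expand the square and combine the 4*t*u term.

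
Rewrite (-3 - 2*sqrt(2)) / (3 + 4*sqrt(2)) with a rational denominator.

(-6*sqrt(2) - 7)/23

Multiply numerator and denominator by -4*sqrt(2) + 3.
Denominator becomes -23; numerator becomes 7 + 6*sqrt(2).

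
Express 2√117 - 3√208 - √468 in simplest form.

2√117 = 6*√13; 3√208 = 12*√13; √468 = 6*√13
Combine: (6 - 12 - 6)·√13 = -12*√13

-12*√13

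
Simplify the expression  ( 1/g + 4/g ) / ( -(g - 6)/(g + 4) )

(-5*g - 20)/(g^2 - 6*g)

Numerator: 1/g + 4/g = 5/g
Denominator: -(g - 6)/(g + 4) = (-g + 6)/(g + 4)
Divide: (5/g) · ((g + 4)/(-g + 6)) = (-5*g - 20)/(g^2 - 6*g)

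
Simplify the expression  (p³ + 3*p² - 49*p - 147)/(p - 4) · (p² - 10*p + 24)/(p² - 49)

p² - 3*p - 18

Factor: p³ + 3*p² - 49*p - 147 = (p - 7)·(p + 7)·(p + 3);  p² - 10*p + 24 = (p - 4)·(p - 6);  p² - 49 = (p - 7)·(p + 7)
Cancel the common factors (p + 7), (p - 7), (p - 4).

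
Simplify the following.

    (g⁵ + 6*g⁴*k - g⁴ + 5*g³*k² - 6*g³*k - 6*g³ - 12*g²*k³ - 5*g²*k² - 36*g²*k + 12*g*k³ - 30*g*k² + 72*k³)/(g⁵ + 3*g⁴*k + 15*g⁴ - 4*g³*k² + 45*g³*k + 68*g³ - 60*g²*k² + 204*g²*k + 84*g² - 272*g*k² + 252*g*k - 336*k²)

(g² + 3*g*k - 3*g - 9*k)/(g² + 13*g + 42)

Factor: g⁵ + 6*g⁴*k - g⁴ + 5*g³*k² - 6*g³*k - 6*g³ - 12*g²*k³ - 5*g²*k² - 36*g²*k + 12*g*k³ - 30*g*k² + 72*k³ = (g - k)·(g + 4*k)·(g + 3*k)·(g - 3)·(g + 2);  g⁵ + 3*g⁴*k + 15*g⁴ - 4*g³*k² + 45*g³*k + 68*g³ - 60*g²*k² + 204*g²*k + 84*g² - 272*g*k² + 252*g*k - 336*k² = (g + 6)·(g + 7)·(g + 4*k)·(g - k)·(g + 2)
Cancel the common factors (g - k), (g + 2), (g + 4*k).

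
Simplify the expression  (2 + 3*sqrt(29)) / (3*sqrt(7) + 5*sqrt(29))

Multiply numerator and denominator by -3*sqrt(7) + 5*sqrt(29).
Denominator becomes 662; numerator becomes -9*sqrt(203) - 6*sqrt(7) + 10*sqrt(29) + 435.

(-9*sqrt(203) - 6*sqrt(7) + 10*sqrt(29) + 435)/662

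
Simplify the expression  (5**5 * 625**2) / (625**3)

5**1

5**5 = 5**5; 625**2 = 5**8; 625**3 = 5**12
Combine exponents: 5**1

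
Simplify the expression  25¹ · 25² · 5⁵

5^11

25¹ = 5^2; 25² = 5^4; 5⁵ = 5^5
Combine exponents: 5^11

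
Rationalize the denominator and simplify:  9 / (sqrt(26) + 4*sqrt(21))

Multiply numerator and denominator by -sqrt(26) + 4*sqrt(21).
Denominator becomes 310; numerator becomes -9*sqrt(26) + 36*sqrt(21).

(-9*sqrt(26) + 36*sqrt(21))/310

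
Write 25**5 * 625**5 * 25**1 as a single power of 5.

5**32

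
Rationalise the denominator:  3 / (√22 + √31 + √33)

(-11*√186 + 10*√33 + 12*√31 + 21*√22)/388

Group as (√22 + √31) + √33; multiply by (√22 + √31) - √33, then rationalise the remaining surd.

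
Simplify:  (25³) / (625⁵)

25³ = 5^6; 625⁵ = 5^20
Combine exponents: 5^(-14)

5^(-14)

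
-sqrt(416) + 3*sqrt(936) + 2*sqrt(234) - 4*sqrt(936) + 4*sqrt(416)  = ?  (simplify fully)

sqrt(416) = 4*sqrt(26); 3*sqrt(936) = 18*sqrt(26); 2*sqrt(234) = 6*sqrt(26); 4*sqrt(936) = 24*sqrt(26); 4*sqrt(416) = 16*sqrt(26)
Combine: (-4 + 18 + 6 - 24 + 16)·sqrt(26) = 12*sqrt(26)

12*sqrt(26)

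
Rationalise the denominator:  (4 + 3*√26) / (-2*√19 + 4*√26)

Multiply numerator and denominator by 2*√19 + 4*√26.
Denominator becomes 340; numerator becomes 8*√19 + 16*√26 + 6*√494 + 312.

(4*√19 + 8*√26 + 3*√494 + 156)/170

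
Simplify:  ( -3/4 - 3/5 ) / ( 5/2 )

-27/50

Numerator: -3/4 - 3/5 = -27/20
Denominator: 5/2 = 5/2
Divide: (-27/20) · (2/5) = -27/50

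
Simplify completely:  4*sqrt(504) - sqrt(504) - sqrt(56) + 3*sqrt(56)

4*sqrt(504) = 24*sqrt(14); sqrt(504) = 6*sqrt(14); sqrt(56) = 2*sqrt(14); 3*sqrt(56) = 6*sqrt(14)
Combine: (24 - 6 - 2 + 6)·sqrt(14) = 22*sqrt(14)

22*sqrt(14)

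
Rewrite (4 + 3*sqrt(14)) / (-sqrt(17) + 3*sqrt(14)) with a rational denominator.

Multiply numerator and denominator by sqrt(17) + 3*sqrt(14).
Denominator becomes 109; numerator becomes 4*sqrt(17) + 12*sqrt(14) + 3*sqrt(238) + 126.

(4*sqrt(17) + 12*sqrt(14) + 3*sqrt(238) + 126)/109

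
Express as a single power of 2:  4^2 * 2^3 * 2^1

4^2 = 2^4; 2^3 = 2^3; 2^1 = 2^1
Combine exponents: 2^8

2^8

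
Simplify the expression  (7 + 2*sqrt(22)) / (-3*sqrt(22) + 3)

Multiply numerator and denominator by 3 + 3*sqrt(22).
Denominator becomes -189; numerator becomes 27*sqrt(22) + 153.

(-17 - 3*sqrt(22))/21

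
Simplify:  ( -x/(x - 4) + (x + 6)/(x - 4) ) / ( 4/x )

3*x/(2*x - 8)

Numerator: -x/(x - 4) + (x + 6)/(x - 4) = 6/(x - 4)
Denominator: 4/x = 4/x
Divide: (6/(x - 4)) · (x/4) = 3*x/(2*x - 8)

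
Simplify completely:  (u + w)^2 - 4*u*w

After expansion: u^2 - 2*u*w + w^2 — a perfect-square trinomial.

(u - w)^2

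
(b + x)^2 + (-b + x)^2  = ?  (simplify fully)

Only the even-power cross terms survive.

2*b^2 + 2*x^2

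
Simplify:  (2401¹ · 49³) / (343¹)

7^7

2401¹ = 7^4; 49³ = 7^6; 343¹ = 7^3
Combine exponents: 7^7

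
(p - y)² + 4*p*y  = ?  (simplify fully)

After expansion: p² + 2*p*y + y² — a perfect-square trinomial.

(p + y)²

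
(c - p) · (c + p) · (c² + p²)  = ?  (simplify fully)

c⁴ - p⁴

Telescope via difference of squares: (c+p)(c-p) = c² - p², then repeat with the next factor.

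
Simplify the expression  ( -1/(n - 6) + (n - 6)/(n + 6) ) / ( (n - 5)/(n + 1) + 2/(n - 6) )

Numerator: -1/(n - 6) + (n - 6)/(n + 6) = (n² - 13*n + 30)/(n² - 36)
Denominator: (n - 5)/(n + 1) + 2/(n - 6) = (n² - 9*n + 32)/(n² - 5*n - 6)
Divide: ((n² - 13*n + 30)/(n² - 36)) · ((n² - 5*n - 6)/(n² - 9*n + 32)) = (n³ - 12*n² + 17*n + 30)/(n³ - 3*n² - 22*n + 192)

(n³ - 12*n² + 17*n + 30)/(n³ - 3*n² - 22*n + 192)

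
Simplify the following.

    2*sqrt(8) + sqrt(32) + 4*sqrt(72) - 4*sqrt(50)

12*sqrt(2)

2*sqrt(8) = 4*sqrt(2); sqrt(32) = 4*sqrt(2); 4*sqrt(72) = 24*sqrt(2); 4*sqrt(50) = 20*sqrt(2)
Combine: (4 + 4 + 24 - 20)·sqrt(2) = 12*sqrt(2)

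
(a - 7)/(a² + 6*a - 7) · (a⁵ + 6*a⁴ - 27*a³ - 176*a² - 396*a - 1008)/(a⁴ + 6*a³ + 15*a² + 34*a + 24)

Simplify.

(a² - 13*a + 42)/(a² - 1)

Factor: a² + 6*a - 7 = (a - 1)·(a + 7);  a⁵ + 6*a⁴ - 27*a³ - 176*a² - 396*a - 1008 = (a² + a + 6)·(a + 4)·(a + 7)·(a - 6);  a⁴ + 6*a³ + 15*a² + 34*a + 24 = (a + 4)·(a + 1)·(a² + a + 6)
Cancel the common factors (a² + a + 6), (a + 4), (a + 7).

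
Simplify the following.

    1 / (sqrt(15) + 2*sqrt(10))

Multiply numerator and denominator by -2*sqrt(10) + sqrt(15).
Denominator becomes -25; numerator becomes -2*sqrt(10) + sqrt(15).

(-sqrt(15) + 2*sqrt(10))/25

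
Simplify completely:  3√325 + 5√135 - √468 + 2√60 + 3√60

9*√13 + 25*√15

3√325 = 15*√13; 5√135 = 15*√15; √468 = 6*√13; 2√60 = 4*√15; 3√60 = 6*√15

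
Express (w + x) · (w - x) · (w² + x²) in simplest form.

w⁴ - x⁴

(w+x)(w-x) = w² - x²; continue pairing.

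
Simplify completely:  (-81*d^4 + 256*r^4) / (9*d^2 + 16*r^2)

-9*d^2 + 16*r^2

Factor (4*r)^4 - (3*d)^4 and cancel (9*d^2 + 16*r^2).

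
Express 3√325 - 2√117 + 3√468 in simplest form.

3√325 = 15*√13; 2√117 = 6*√13; 3√468 = 18*√13
Combine: (15 - 6 + 18)·√13 = 27*√13

27*√13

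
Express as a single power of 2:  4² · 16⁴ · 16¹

4² = 2^4; 16⁴ = 2^16; 16¹ = 2^4
Combine exponents: 2^24

2^24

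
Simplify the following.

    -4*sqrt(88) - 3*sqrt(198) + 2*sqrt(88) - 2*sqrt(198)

4*sqrt(88) = 8*sqrt(22); 3*sqrt(198) = 9*sqrt(22); 2*sqrt(88) = 4*sqrt(22); 2*sqrt(198) = 6*sqrt(22)
Combine: (-8 - 9 + 4 - 6)·sqrt(22) = -19*sqrt(22)

-19*sqrt(22)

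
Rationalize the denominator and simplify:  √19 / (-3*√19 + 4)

(-57 - 4*√19)/155

Multiply numerator and denominator by 4 + 3*√19.
Denominator becomes -155; numerator becomes 4*√19 + 57.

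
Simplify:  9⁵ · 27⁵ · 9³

9⁵ = 3^10; 27⁵ = 3^15; 9³ = 3^6
Combine exponents: 3^31

3^31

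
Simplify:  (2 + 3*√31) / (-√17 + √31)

(2*√17 + 2*√31 + 3*√527 + 93)/14

Multiply numerator and denominator by √17 + √31.
Denominator becomes 14; numerator becomes 2*√17 + 2*√31 + 3*√527 + 93.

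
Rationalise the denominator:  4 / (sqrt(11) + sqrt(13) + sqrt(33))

(-88*sqrt(39) - 36*sqrt(33) + 124*sqrt(13) + 140*sqrt(11))/491

Group as (sqrt(11) + sqrt(13)) + sqrt(33); multiply by (sqrt(11) + sqrt(13)) - sqrt(33), then rationalise the remaining surd.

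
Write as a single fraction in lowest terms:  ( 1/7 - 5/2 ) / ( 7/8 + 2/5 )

Numerator: 1/7 - 5/2 = -33/14
Denominator: 7/8 + 2/5 = 51/40
Divide: (-33/14) · (40/51) = -220/119

-220/119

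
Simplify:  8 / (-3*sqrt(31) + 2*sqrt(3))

(-24*sqrt(31) - 16*sqrt(3))/267

Multiply numerator and denominator by 2*sqrt(3) + 3*sqrt(31).
Denominator becomes -267; numerator becomes 16*sqrt(3) + 24*sqrt(31).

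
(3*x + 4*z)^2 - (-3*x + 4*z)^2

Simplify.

48*x*z

Only the odd-power cross terms survive.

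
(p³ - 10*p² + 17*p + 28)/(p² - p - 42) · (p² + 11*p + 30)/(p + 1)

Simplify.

p² + p - 20

Factor: p³ - 10*p² + 17*p + 28 = (p + 1)·(p - 4)·(p - 7);  p² - p - 42 = (p + 6)·(p - 7);  p² + 11*p + 30 = (p + 5)·(p + 6)
Cancel the common factors (p + 1), (p + 6), (p - 7).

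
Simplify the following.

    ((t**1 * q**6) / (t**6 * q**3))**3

Inside the bracket: (t**-5) * q**3
Raise to the power 3: (t**-15) * q**9

q**9/t**15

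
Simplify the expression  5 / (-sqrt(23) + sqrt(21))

(-5*sqrt(23) - 5*sqrt(21))/2

Multiply numerator and denominator by sqrt(21) + sqrt(23).
Denominator becomes -2; numerator becomes 5*sqrt(21) + 5*sqrt(23).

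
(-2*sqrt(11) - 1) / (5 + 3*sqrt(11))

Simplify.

(-61 + 7*sqrt(11))/74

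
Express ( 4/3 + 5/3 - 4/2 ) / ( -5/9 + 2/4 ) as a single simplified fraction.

Numerator: 4/3 + 5/3 - 4/2 = 1
Denominator: -5/9 + 2/4 = -1/18
Divide: (1) · (-18) = -18

-18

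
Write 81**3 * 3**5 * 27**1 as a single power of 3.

3**20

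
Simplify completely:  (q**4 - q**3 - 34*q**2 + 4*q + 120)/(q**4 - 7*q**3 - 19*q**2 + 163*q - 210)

Factor: q**4 - q**3 - 34*q**2 + 4*q + 120 = (q - 6)*(q + 5)*(q - 2)*(q + 2);  q**4 - 7*q**3 - 19*q**2 + 163*q - 210 = (q - 3)*(q - 7)*(q + 5)*(q - 2)
Cancel the common factors (q + 5), (q - 2).

(q**2 - 4*q - 12)/(q**2 - 10*q + 21)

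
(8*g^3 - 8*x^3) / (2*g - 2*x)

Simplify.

4*g^2 + 4*g*x + 4*x^2

(2*g)^3 - (2*x)^3 = (2*g - 2*x)(4*g^2 + 4*g*x + 4*x^2).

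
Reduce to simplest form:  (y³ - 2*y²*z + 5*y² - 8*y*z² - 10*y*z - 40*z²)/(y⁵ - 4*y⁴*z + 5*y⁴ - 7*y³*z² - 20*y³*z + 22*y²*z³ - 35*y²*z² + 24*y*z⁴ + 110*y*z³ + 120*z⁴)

1/(y² - 2*y*z - 3*z²)

Factor: y³ - 2*y²*z + 5*y² - 8*y*z² - 10*y*z - 40*z² = (y - 4*z)·(y + 5)·(y + 2*z);  y⁵ - 4*y⁴*z + 5*y⁴ - 7*y³*z² - 20*y³*z + 22*y²*z³ - 35*y²*z² + 24*y*z⁴ + 110*y*z³ + 120*z⁴ = (y + 2*z)·(y + z)·(y - 3*z)·(y - 4*z)·(y + 5)
Cancel the common factors (y + 2*z), (y + 5), (y - 4*z).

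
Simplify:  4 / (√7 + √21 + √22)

Group as (√7 + √21) + √22; multiply by (√7 + √21) - √22, then rationalise the remaining surd.

(-7*√66 + 3*√22 + 4*√21 + 18*√7)/69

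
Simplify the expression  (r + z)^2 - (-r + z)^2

Only the odd-power cross terms survive.

4*r*z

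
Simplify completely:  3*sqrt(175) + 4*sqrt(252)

3*sqrt(175) = 15*sqrt(7); 4*sqrt(252) = 24*sqrt(7)
Combine: (15 + 24)·sqrt(7) = 39*sqrt(7)

39*sqrt(7)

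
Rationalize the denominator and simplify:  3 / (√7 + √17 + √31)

(-6*√3689 - 21*√31 + 63*√17 + 123*√7)/427

Group as (√17 + √31) + √7; multiply by (√17 + √31) - √7, then rationalise the remaining surd.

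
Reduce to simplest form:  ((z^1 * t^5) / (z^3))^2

t^10/z^4

Inside the bracket: (z^-2) * t^5
Raise to the power 2: (z^-4) * t^10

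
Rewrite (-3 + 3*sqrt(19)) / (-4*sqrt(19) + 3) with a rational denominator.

Multiply numerator and denominator by 3 + 4*sqrt(19).
Denominator becomes -295; numerator becomes -3*sqrt(19) + 219.

(-219 + 3*sqrt(19))/295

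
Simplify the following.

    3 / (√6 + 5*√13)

(-3*√6 + 15*√13)/319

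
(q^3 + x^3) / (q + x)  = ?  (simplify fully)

q^2 - q*x + x^2

q^3 + x^3 = (q + x)(q^2 - q*x + x^2).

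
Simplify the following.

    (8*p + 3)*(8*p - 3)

Difference of squares with P = 8*p, Q = 3.

64*p^2 - 9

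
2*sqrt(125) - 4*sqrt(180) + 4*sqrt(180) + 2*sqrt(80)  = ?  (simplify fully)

18*sqrt(5)

2*sqrt(125) = 10*sqrt(5); 4*sqrt(180) = 24*sqrt(5); 4*sqrt(180) = 24*sqrt(5); 2*sqrt(80) = 8*sqrt(5)
Combine: (10 - 24 + 24 + 8)·sqrt(5) = 18*sqrt(5)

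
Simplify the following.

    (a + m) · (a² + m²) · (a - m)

a⁴ - m⁴

(a+m)(a-m) = a² - m²; continue pairing.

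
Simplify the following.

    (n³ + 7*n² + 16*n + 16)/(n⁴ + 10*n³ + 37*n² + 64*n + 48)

1/(n + 3)

Factor: n³ + 7*n² + 16*n + 16 = (n + 4)·(n² + 3*n + 4);  n⁴ + 10*n³ + 37*n² + 64*n + 48 = (n + 4)·(n + 3)·(n² + 3*n + 4)
Cancel the common factors (n² + 3*n + 4), (n + 4).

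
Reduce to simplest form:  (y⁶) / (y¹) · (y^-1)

y⁴

Quotient: y⁵
Multiply by (y^-1): add exponents.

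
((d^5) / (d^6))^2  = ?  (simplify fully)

d^(-2)

Inside the bracket: (d^-1)
Raise to the power 2: (d^-2)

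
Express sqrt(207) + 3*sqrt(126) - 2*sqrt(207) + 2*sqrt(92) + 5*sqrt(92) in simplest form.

9*sqrt(14) + 11*sqrt(23)

sqrt(207) = 3*sqrt(23); 3*sqrt(126) = 9*sqrt(14); 2*sqrt(207) = 6*sqrt(23); 2*sqrt(92) = 4*sqrt(23); 5*sqrt(92) = 10*sqrt(23)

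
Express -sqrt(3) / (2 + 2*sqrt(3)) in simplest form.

Multiply numerator and denominator by -2*sqrt(3) + 2.
Denominator becomes -8; numerator becomes -2*sqrt(3) + 6.

(-3 + sqrt(3))/4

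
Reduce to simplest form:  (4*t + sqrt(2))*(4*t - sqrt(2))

16*t^2 - 2

(4*t)^2 - (sqrt(2))^2 = 16*t^2 - 2.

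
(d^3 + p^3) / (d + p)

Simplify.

d^2 - d*p + p^2

d^3 + p^3 = (d + p)(d^2 - d*p + p^2).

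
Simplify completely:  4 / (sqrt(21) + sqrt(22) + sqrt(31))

(-sqrt(14322) + 6*sqrt(31) + 15*sqrt(22) + 16*sqrt(21))/213

Group as (sqrt(22) + sqrt(31)) + sqrt(21); multiply by (sqrt(22) + sqrt(31)) - sqrt(21), then rationalise the remaining surd.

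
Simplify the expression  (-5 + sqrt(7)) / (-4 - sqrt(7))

Multiply numerator and denominator by -4 + sqrt(7).
Denominator becomes 9; numerator becomes -9*sqrt(7) + 27.

-sqrt(7) + 3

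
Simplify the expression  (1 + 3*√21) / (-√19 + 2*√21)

Multiply numerator and denominator by √19 + 2*√21.
Denominator becomes 65; numerator becomes √19 + 2*√21 + 3*√399 + 126.

(√19 + 2*√21 + 3*√399 + 126)/65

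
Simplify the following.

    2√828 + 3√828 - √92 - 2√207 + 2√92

26*√23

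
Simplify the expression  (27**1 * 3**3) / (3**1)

3**5

27**1 = 3**3; 3**3 = 3**3; 3**1 = 3**1
Combine exponents: 3**5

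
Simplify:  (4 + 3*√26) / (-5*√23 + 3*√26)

Multiply numerator and denominator by 3*√26 + 5*√23.
Denominator becomes -341; numerator becomes 12*√26 + 20*√23 + 234 + 15*√598.

(-15*√598 - 234 - 20*√23 - 12*√26)/341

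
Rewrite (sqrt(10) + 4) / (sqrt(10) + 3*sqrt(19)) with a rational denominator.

(-4*sqrt(10) - 10 + 3*sqrt(190) + 12*sqrt(19))/161

Multiply numerator and denominator by -3*sqrt(19) + sqrt(10).
Denominator becomes -161; numerator becomes -12*sqrt(19) - 3*sqrt(190) + 10 + 4*sqrt(10).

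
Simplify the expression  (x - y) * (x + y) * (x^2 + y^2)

x^4 - y^4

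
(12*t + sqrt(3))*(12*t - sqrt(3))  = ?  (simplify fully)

Product of conjugates: (P+Q)(P-Q) = P**2 - Q**2.

144*t**2 - 3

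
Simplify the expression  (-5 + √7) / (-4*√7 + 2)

(-1 + √7)/6

Multiply numerator and denominator by 2 + 4*√7.
Denominator becomes -108; numerator becomes -18*√7 + 18.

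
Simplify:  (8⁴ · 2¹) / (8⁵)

2^(-2)

8⁴ = 2^12; 2¹ = 2^1; 8⁵ = 2^15
Combine exponents: 2^(-2)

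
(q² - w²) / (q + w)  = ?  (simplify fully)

Difference of squares: factor out (q + w).

q - w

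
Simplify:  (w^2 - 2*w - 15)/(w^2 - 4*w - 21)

(w - 5)/(w - 7)

Factor: w^2 - 2*w - 15 = (w - 5)*(w + 3);  w^2 - 4*w - 21 = (w + 3)*(w - 7)
Cancel the common factor (w + 3).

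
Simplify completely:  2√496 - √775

3*√31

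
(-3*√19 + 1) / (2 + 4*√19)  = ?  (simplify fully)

Multiply numerator and denominator by -4*√19 + 2.
Denominator becomes -300; numerator becomes -10*√19 + 230.

(-23 + √19)/30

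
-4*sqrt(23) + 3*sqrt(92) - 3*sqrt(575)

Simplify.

-13*sqrt(23)

4*sqrt(23) = 4*sqrt(23); 3*sqrt(92) = 6*sqrt(23); 3*sqrt(575) = 15*sqrt(23)
Combine: (-4 + 6 - 15)·sqrt(23) = -13*sqrt(23)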